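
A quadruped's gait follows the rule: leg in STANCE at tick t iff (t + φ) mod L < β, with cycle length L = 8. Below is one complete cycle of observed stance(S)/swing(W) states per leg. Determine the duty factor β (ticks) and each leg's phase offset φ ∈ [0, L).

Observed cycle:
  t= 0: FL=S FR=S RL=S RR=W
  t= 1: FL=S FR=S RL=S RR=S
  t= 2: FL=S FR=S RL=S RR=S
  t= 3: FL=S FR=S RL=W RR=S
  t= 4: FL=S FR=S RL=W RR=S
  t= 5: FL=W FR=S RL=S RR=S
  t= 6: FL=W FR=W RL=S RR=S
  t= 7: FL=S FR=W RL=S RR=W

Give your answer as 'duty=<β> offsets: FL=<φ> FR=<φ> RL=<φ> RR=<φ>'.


duty β = stance ticks per leg = 6
FL: stance ticks = 6; W→S at t=7 → φ=1
FR: stance ticks = 6; W→S at t=0 → φ=0
RL: stance ticks = 6; W→S at t=5 → φ=3
RR: stance ticks = 6; W→S at t=1 → φ=7

duty=6 offsets: FL=1 FR=0 RL=3 RR=7


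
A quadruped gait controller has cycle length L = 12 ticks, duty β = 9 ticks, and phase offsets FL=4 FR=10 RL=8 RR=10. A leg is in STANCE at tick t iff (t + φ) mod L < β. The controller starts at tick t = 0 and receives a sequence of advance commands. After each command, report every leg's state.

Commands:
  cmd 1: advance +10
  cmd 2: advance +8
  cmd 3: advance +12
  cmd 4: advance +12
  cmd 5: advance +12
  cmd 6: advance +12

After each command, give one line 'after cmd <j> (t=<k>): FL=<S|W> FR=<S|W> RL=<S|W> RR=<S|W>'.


start t=0: FL=S FR=W RL=S RR=W
cmd 1: advance +10 → t=10, phase=(2,8,6,8) → FL=S FR=S RL=S RR=S
cmd 2: advance +8 → t=18, phase=(10,4,2,4) → FL=W FR=S RL=S RR=S
cmd 3: advance +12 → t=30, phase=(10,4,2,4) → FL=W FR=S RL=S RR=S
cmd 4: advance +12 → t=42, phase=(10,4,2,4) → FL=W FR=S RL=S RR=S
cmd 5: advance +12 → t=54, phase=(10,4,2,4) → FL=W FR=S RL=S RR=S
cmd 6: advance +12 → t=66, phase=(10,4,2,4) → FL=W FR=S RL=S RR=S

after cmd 1 (t=10): FL=S FR=S RL=S RR=S
after cmd 2 (t=18): FL=W FR=S RL=S RR=S
after cmd 3 (t=30): FL=W FR=S RL=S RR=S
after cmd 4 (t=42): FL=W FR=S RL=S RR=S
after cmd 5 (t=54): FL=W FR=S RL=S RR=S
after cmd 6 (t=66): FL=W FR=S RL=S RR=S


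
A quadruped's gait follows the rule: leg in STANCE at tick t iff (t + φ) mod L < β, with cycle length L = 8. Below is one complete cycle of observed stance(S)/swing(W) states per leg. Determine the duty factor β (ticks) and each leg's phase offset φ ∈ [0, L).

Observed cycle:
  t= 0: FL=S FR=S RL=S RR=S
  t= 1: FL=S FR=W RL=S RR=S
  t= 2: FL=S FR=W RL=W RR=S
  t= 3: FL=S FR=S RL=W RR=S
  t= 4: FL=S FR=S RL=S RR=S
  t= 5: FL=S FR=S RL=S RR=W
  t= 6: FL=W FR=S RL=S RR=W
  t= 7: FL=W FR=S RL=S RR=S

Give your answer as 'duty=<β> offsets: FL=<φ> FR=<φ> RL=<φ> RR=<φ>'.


duty β = stance ticks per leg = 6
FL: stance ticks = 6; W→S at t=0 → φ=0
FR: stance ticks = 6; W→S at t=3 → φ=5
RL: stance ticks = 6; W→S at t=4 → φ=4
RR: stance ticks = 6; W→S at t=7 → φ=1

duty=6 offsets: FL=0 FR=5 RL=4 RR=1


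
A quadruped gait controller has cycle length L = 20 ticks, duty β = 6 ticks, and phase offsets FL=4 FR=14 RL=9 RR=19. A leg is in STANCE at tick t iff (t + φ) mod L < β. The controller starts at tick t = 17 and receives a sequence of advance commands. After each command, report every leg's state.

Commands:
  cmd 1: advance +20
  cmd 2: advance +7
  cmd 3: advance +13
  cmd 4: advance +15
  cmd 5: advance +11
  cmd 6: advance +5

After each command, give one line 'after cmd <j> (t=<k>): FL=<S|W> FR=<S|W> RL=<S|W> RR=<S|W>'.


after cmd 1 (t=37): FL=S FR=W RL=W RR=W
after cmd 2 (t=44): FL=W FR=W RL=W RR=S
after cmd 3 (t=57): FL=S FR=W RL=W RR=W
after cmd 4 (t=72): FL=W FR=W RL=S RR=W
after cmd 5 (t=83): FL=W FR=W RL=W RR=S
after cmd 6 (t=88): FL=W FR=S RL=W RR=W

start t=17: FL=S FR=W RL=W RR=W
cmd 1: advance +20 → t=37, phase=(1,11,6,16) → FL=S FR=W RL=W RR=W
cmd 2: advance +7 → t=44, phase=(8,18,13,3) → FL=W FR=W RL=W RR=S
cmd 3: advance +13 → t=57, phase=(1,11,6,16) → FL=S FR=W RL=W RR=W
cmd 4: advance +15 → t=72, phase=(16,6,1,11) → FL=W FR=W RL=S RR=W
cmd 5: advance +11 → t=83, phase=(7,17,12,2) → FL=W FR=W RL=W RR=S
cmd 6: advance +5 → t=88, phase=(12,2,17,7) → FL=W FR=S RL=W RR=W


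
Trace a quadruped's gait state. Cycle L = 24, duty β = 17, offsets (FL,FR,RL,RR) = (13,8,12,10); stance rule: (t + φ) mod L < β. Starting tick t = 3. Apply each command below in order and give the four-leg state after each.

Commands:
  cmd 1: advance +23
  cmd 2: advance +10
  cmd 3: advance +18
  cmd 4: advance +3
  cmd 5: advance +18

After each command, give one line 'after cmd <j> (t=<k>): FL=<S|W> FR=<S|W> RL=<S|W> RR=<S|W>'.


after cmd 1 (t=26): FL=S FR=S RL=S RR=S
after cmd 2 (t=36): FL=S FR=W RL=S RR=W
after cmd 3 (t=54): FL=W FR=S RL=W RR=S
after cmd 4 (t=57): FL=W FR=W RL=W RR=W
after cmd 5 (t=75): FL=S FR=S RL=S RR=S

start t=3: FL=S FR=S RL=S RR=S
cmd 1: advance +23 → t=26, phase=(15,10,14,12) → FL=S FR=S RL=S RR=S
cmd 2: advance +10 → t=36, phase=(1,20,0,22) → FL=S FR=W RL=S RR=W
cmd 3: advance +18 → t=54, phase=(19,14,18,16) → FL=W FR=S RL=W RR=S
cmd 4: advance +3 → t=57, phase=(22,17,21,19) → FL=W FR=W RL=W RR=W
cmd 5: advance +18 → t=75, phase=(16,11,15,13) → FL=S FR=S RL=S RR=S


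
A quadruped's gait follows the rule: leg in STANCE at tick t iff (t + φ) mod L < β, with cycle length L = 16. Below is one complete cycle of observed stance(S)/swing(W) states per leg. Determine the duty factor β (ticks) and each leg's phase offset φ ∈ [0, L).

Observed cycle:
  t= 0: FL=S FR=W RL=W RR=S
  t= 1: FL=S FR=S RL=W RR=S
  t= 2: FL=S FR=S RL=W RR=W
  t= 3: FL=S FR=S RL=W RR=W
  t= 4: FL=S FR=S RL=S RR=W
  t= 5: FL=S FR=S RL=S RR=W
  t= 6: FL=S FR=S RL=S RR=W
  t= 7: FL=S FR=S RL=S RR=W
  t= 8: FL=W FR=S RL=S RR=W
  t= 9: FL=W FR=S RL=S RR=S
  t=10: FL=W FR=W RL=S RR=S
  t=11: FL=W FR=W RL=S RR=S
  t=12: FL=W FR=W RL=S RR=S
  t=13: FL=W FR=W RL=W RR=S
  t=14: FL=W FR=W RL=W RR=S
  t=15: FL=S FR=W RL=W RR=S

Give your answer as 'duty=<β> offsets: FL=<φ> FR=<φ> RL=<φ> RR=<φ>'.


duty β = stance ticks per leg = 9
FL: stance ticks = 9; W→S at t=15 → φ=1
FR: stance ticks = 9; W→S at t=1 → φ=15
RL: stance ticks = 9; W→S at t=4 → φ=12
RR: stance ticks = 9; W→S at t=9 → φ=7

duty=9 offsets: FL=1 FR=15 RL=12 RR=7


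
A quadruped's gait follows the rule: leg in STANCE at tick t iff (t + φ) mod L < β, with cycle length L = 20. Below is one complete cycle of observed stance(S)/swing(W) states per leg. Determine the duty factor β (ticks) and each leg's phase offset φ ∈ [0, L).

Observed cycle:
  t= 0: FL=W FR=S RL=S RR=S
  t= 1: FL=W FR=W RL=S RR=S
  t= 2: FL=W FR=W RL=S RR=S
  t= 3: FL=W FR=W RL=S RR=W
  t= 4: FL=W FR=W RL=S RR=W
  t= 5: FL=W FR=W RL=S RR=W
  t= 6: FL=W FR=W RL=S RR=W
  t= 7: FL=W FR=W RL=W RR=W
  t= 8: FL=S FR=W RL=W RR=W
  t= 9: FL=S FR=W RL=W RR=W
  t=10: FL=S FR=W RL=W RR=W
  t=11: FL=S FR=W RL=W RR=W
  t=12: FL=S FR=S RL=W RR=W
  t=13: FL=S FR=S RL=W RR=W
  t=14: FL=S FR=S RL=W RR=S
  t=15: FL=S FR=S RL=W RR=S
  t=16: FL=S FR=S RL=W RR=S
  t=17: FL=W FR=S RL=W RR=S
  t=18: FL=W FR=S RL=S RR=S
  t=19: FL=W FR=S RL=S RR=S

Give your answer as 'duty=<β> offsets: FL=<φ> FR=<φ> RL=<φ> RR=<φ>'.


duty=9 offsets: FL=12 FR=8 RL=2 RR=6

duty β = stance ticks per leg = 9
FL: stance ticks = 9; W→S at t=8 → φ=12
FR: stance ticks = 9; W→S at t=12 → φ=8
RL: stance ticks = 9; W→S at t=18 → φ=2
RR: stance ticks = 9; W→S at t=14 → φ=6


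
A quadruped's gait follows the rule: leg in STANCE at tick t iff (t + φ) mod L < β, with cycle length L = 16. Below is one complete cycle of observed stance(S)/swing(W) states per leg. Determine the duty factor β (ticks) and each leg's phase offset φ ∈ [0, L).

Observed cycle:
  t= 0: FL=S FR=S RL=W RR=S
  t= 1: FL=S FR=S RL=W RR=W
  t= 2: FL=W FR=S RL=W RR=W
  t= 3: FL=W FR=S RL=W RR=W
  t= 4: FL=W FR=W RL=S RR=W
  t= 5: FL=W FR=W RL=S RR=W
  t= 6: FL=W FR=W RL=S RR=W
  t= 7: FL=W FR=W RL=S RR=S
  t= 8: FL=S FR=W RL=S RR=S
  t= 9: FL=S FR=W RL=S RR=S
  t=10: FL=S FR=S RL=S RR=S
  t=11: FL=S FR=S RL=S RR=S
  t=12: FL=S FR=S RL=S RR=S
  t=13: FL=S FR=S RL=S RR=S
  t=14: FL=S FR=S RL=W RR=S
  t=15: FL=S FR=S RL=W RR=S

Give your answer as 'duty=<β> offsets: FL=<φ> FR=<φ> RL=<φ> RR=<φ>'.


duty β = stance ticks per leg = 10
FL: stance ticks = 10; W→S at t=8 → φ=8
FR: stance ticks = 10; W→S at t=10 → φ=6
RL: stance ticks = 10; W→S at t=4 → φ=12
RR: stance ticks = 10; W→S at t=7 → φ=9

duty=10 offsets: FL=8 FR=6 RL=12 RR=9


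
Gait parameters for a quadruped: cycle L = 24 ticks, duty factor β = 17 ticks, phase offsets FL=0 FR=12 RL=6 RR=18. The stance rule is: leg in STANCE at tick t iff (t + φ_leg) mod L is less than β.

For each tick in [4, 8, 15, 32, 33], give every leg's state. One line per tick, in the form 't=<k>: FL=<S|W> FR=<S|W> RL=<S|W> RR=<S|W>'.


t=4: phase=(4,16,10,22) vs β=17 → FL=S FR=S RL=S RR=W
t=8: phase=(8,20,14,2) vs β=17 → FL=S FR=W RL=S RR=S
t=15: phase=(15,3,21,9) vs β=17 → FL=S FR=S RL=W RR=S
t=32: phase=(8,20,14,2) vs β=17 → FL=S FR=W RL=S RR=S
t=33: phase=(9,21,15,3) vs β=17 → FL=S FR=W RL=S RR=S

t=4: FL=S FR=S RL=S RR=W
t=8: FL=S FR=W RL=S RR=S
t=15: FL=S FR=S RL=W RR=S
t=32: FL=S FR=W RL=S RR=S
t=33: FL=S FR=W RL=S RR=S


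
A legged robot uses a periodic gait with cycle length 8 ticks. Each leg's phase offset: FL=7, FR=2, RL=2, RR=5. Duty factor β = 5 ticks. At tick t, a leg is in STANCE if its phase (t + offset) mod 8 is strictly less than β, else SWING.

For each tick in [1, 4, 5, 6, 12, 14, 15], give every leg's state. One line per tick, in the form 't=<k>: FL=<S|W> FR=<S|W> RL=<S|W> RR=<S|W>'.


t=1: phase=(0,3,3,6) vs β=5 → FL=S FR=S RL=S RR=W
t=4: phase=(3,6,6,1) vs β=5 → FL=S FR=W RL=W RR=S
t=5: phase=(4,7,7,2) vs β=5 → FL=S FR=W RL=W RR=S
t=6: phase=(5,0,0,3) vs β=5 → FL=W FR=S RL=S RR=S
t=12: phase=(3,6,6,1) vs β=5 → FL=S FR=W RL=W RR=S
t=14: phase=(5,0,0,3) vs β=5 → FL=W FR=S RL=S RR=S
t=15: phase=(6,1,1,4) vs β=5 → FL=W FR=S RL=S RR=S

t=1: FL=S FR=S RL=S RR=W
t=4: FL=S FR=W RL=W RR=S
t=5: FL=S FR=W RL=W RR=S
t=6: FL=W FR=S RL=S RR=S
t=12: FL=S FR=W RL=W RR=S
t=14: FL=W FR=S RL=S RR=S
t=15: FL=W FR=S RL=S RR=S


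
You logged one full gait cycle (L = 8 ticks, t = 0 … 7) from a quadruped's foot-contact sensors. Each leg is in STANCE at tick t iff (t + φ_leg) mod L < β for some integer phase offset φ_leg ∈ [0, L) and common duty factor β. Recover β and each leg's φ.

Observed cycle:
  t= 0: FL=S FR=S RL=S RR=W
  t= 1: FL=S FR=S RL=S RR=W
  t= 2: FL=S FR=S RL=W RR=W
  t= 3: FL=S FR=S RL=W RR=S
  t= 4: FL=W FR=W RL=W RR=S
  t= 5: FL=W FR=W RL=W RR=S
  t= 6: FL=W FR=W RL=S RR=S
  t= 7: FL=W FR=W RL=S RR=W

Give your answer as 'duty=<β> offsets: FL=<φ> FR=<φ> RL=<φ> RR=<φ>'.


duty β = stance ticks per leg = 4
FL: stance ticks = 4; W→S at t=0 → φ=0
FR: stance ticks = 4; W→S at t=0 → φ=0
RL: stance ticks = 4; W→S at t=6 → φ=2
RR: stance ticks = 4; W→S at t=3 → φ=5

duty=4 offsets: FL=0 FR=0 RL=2 RR=5


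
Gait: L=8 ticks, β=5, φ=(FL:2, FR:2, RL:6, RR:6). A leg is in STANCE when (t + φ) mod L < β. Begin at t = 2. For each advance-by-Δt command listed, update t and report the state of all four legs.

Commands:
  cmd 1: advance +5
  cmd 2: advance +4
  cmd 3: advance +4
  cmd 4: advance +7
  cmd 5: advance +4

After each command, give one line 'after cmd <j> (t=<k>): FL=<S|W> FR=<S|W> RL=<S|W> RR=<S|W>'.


after cmd 1 (t=7): FL=S FR=S RL=W RR=W
after cmd 2 (t=11): FL=W FR=W RL=S RR=S
after cmd 3 (t=15): FL=S FR=S RL=W RR=W
after cmd 4 (t=22): FL=S FR=S RL=S RR=S
after cmd 5 (t=26): FL=S FR=S RL=S RR=S

start t=2: FL=S FR=S RL=S RR=S
cmd 1: advance +5 → t=7, phase=(1,1,5,5) → FL=S FR=S RL=W RR=W
cmd 2: advance +4 → t=11, phase=(5,5,1,1) → FL=W FR=W RL=S RR=S
cmd 3: advance +4 → t=15, phase=(1,1,5,5) → FL=S FR=S RL=W RR=W
cmd 4: advance +7 → t=22, phase=(0,0,4,4) → FL=S FR=S RL=S RR=S
cmd 5: advance +4 → t=26, phase=(4,4,0,0) → FL=S FR=S RL=S RR=S


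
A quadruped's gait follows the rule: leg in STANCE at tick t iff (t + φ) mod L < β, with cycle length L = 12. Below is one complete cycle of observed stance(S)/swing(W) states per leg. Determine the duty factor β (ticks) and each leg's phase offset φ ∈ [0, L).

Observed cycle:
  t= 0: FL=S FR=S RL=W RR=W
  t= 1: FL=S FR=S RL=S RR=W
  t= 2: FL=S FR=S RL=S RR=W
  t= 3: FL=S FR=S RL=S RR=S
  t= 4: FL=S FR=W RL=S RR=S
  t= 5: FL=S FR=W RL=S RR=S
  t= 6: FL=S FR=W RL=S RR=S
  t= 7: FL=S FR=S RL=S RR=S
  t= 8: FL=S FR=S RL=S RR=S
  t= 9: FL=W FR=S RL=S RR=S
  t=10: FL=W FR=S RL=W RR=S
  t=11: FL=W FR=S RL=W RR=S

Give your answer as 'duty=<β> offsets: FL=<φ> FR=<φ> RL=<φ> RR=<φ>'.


duty β = stance ticks per leg = 9
FL: stance ticks = 9; W→S at t=0 → φ=0
FR: stance ticks = 9; W→S at t=7 → φ=5
RL: stance ticks = 9; W→S at t=1 → φ=11
RR: stance ticks = 9; W→S at t=3 → φ=9

duty=9 offsets: FL=0 FR=5 RL=11 RR=9


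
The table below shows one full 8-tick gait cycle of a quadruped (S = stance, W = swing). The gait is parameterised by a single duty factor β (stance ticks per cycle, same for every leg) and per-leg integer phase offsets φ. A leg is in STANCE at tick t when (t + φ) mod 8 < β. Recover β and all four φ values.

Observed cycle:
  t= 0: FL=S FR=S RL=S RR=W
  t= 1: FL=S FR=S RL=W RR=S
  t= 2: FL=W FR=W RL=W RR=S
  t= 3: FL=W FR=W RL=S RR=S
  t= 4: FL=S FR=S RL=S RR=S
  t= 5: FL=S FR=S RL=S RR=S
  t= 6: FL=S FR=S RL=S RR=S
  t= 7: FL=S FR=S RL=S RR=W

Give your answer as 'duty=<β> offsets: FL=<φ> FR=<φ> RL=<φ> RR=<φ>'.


duty β = stance ticks per leg = 6
FL: stance ticks = 6; W→S at t=4 → φ=4
FR: stance ticks = 6; W→S at t=4 → φ=4
RL: stance ticks = 6; W→S at t=3 → φ=5
RR: stance ticks = 6; W→S at t=1 → φ=7

duty=6 offsets: FL=4 FR=4 RL=5 RR=7


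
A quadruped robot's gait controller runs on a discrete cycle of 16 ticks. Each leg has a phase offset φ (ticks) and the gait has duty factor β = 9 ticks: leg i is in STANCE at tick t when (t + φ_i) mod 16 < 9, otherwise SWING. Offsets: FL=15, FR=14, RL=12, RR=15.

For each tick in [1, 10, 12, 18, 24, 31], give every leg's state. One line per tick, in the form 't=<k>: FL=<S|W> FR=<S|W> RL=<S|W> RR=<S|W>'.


t=1: phase=(0,15,13,0) vs β=9 → FL=S FR=W RL=W RR=S
t=10: phase=(9,8,6,9) vs β=9 → FL=W FR=S RL=S RR=W
t=12: phase=(11,10,8,11) vs β=9 → FL=W FR=W RL=S RR=W
t=18: phase=(1,0,14,1) vs β=9 → FL=S FR=S RL=W RR=S
t=24: phase=(7,6,4,7) vs β=9 → FL=S FR=S RL=S RR=S
t=31: phase=(14,13,11,14) vs β=9 → FL=W FR=W RL=W RR=W

t=1: FL=S FR=W RL=W RR=S
t=10: FL=W FR=S RL=S RR=W
t=12: FL=W FR=W RL=S RR=W
t=18: FL=S FR=S RL=W RR=S
t=24: FL=S FR=S RL=S RR=S
t=31: FL=W FR=W RL=W RR=W


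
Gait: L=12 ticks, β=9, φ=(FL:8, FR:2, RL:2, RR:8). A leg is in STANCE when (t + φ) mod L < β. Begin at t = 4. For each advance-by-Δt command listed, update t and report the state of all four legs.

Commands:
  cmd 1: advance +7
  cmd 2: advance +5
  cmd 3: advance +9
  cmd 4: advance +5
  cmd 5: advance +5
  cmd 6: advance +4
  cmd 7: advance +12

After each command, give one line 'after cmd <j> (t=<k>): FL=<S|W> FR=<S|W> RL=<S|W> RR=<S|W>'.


start t=4: FL=S FR=S RL=S RR=S
cmd 1: advance +7 → t=11, phase=(7,1,1,7) → FL=S FR=S RL=S RR=S
cmd 2: advance +5 → t=16, phase=(0,6,6,0) → FL=S FR=S RL=S RR=S
cmd 3: advance +9 → t=25, phase=(9,3,3,9) → FL=W FR=S RL=S RR=W
cmd 4: advance +5 → t=30, phase=(2,8,8,2) → FL=S FR=S RL=S RR=S
cmd 5: advance +5 → t=35, phase=(7,1,1,7) → FL=S FR=S RL=S RR=S
cmd 6: advance +4 → t=39, phase=(11,5,5,11) → FL=W FR=S RL=S RR=W
cmd 7: advance +12 → t=51, phase=(11,5,5,11) → FL=W FR=S RL=S RR=W

after cmd 1 (t=11): FL=S FR=S RL=S RR=S
after cmd 2 (t=16): FL=S FR=S RL=S RR=S
after cmd 3 (t=25): FL=W FR=S RL=S RR=W
after cmd 4 (t=30): FL=S FR=S RL=S RR=S
after cmd 5 (t=35): FL=S FR=S RL=S RR=S
after cmd 6 (t=39): FL=W FR=S RL=S RR=W
after cmd 7 (t=51): FL=W FR=S RL=S RR=W


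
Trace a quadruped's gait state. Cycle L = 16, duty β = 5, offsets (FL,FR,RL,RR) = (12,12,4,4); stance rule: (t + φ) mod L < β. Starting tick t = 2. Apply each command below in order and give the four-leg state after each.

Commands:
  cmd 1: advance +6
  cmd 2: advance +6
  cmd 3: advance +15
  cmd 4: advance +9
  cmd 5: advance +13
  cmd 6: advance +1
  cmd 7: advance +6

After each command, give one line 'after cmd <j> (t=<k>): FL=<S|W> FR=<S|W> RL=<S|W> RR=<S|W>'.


after cmd 1 (t=8): FL=S FR=S RL=W RR=W
after cmd 2 (t=14): FL=W FR=W RL=S RR=S
after cmd 3 (t=29): FL=W FR=W RL=S RR=S
after cmd 4 (t=38): FL=S FR=S RL=W RR=W
after cmd 5 (t=51): FL=W FR=W RL=W RR=W
after cmd 6 (t=52): FL=S FR=S RL=W RR=W
after cmd 7 (t=58): FL=W FR=W RL=W RR=W

start t=2: FL=W FR=W RL=W RR=W
cmd 1: advance +6 → t=8, phase=(4,4,12,12) → FL=S FR=S RL=W RR=W
cmd 2: advance +6 → t=14, phase=(10,10,2,2) → FL=W FR=W RL=S RR=S
cmd 3: advance +15 → t=29, phase=(9,9,1,1) → FL=W FR=W RL=S RR=S
cmd 4: advance +9 → t=38, phase=(2,2,10,10) → FL=S FR=S RL=W RR=W
cmd 5: advance +13 → t=51, phase=(15,15,7,7) → FL=W FR=W RL=W RR=W
cmd 6: advance +1 → t=52, phase=(0,0,8,8) → FL=S FR=S RL=W RR=W
cmd 7: advance +6 → t=58, phase=(6,6,14,14) → FL=W FR=W RL=W RR=W


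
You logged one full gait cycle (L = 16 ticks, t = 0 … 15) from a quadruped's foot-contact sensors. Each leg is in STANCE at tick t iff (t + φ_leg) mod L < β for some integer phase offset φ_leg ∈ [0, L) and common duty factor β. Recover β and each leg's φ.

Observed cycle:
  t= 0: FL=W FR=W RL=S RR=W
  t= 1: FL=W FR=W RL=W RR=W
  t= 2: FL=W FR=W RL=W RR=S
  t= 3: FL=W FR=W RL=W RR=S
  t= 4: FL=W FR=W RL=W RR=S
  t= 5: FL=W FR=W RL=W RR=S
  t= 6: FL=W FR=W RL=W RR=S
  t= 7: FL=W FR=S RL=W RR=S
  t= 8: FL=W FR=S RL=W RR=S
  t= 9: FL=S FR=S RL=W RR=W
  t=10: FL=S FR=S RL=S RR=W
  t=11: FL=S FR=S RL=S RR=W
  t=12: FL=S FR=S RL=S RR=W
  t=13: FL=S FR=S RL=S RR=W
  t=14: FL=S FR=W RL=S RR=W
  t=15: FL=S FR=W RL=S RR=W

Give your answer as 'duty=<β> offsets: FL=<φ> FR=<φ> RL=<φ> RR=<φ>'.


duty=7 offsets: FL=7 FR=9 RL=6 RR=14

duty β = stance ticks per leg = 7
FL: stance ticks = 7; W→S at t=9 → φ=7
FR: stance ticks = 7; W→S at t=7 → φ=9
RL: stance ticks = 7; W→S at t=10 → φ=6
RR: stance ticks = 7; W→S at t=2 → φ=14


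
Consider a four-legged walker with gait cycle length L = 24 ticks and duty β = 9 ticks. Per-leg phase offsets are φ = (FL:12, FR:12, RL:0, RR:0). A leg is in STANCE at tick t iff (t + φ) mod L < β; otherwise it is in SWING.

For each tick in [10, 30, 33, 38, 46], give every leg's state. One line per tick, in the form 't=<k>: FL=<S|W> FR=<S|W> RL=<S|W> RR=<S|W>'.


t=10: FL=W FR=W RL=W RR=W
t=30: FL=W FR=W RL=S RR=S
t=33: FL=W FR=W RL=W RR=W
t=38: FL=S FR=S RL=W RR=W
t=46: FL=W FR=W RL=W RR=W

t=10: phase=(22,22,10,10) vs β=9 → FL=W FR=W RL=W RR=W
t=30: phase=(18,18,6,6) vs β=9 → FL=W FR=W RL=S RR=S
t=33: phase=(21,21,9,9) vs β=9 → FL=W FR=W RL=W RR=W
t=38: phase=(2,2,14,14) vs β=9 → FL=S FR=S RL=W RR=W
t=46: phase=(10,10,22,22) vs β=9 → FL=W FR=W RL=W RR=W


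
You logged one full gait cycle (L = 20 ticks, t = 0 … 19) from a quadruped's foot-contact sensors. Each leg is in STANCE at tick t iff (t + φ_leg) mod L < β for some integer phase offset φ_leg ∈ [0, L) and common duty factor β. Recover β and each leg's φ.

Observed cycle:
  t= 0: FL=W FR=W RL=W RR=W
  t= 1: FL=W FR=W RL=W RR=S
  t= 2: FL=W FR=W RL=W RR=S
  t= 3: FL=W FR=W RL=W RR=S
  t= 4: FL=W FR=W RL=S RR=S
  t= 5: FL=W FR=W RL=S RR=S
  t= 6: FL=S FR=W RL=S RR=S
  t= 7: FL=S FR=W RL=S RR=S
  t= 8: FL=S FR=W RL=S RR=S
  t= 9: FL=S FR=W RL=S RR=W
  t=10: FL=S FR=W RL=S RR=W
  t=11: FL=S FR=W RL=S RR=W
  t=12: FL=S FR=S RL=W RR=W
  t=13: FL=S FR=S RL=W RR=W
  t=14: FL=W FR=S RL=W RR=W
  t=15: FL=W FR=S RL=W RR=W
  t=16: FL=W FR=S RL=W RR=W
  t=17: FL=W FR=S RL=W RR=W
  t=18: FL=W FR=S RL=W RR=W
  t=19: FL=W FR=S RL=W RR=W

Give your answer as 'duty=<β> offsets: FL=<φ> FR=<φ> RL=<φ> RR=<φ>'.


duty=8 offsets: FL=14 FR=8 RL=16 RR=19

duty β = stance ticks per leg = 8
FL: stance ticks = 8; W→S at t=6 → φ=14
FR: stance ticks = 8; W→S at t=12 → φ=8
RL: stance ticks = 8; W→S at t=4 → φ=16
RR: stance ticks = 8; W→S at t=1 → φ=19


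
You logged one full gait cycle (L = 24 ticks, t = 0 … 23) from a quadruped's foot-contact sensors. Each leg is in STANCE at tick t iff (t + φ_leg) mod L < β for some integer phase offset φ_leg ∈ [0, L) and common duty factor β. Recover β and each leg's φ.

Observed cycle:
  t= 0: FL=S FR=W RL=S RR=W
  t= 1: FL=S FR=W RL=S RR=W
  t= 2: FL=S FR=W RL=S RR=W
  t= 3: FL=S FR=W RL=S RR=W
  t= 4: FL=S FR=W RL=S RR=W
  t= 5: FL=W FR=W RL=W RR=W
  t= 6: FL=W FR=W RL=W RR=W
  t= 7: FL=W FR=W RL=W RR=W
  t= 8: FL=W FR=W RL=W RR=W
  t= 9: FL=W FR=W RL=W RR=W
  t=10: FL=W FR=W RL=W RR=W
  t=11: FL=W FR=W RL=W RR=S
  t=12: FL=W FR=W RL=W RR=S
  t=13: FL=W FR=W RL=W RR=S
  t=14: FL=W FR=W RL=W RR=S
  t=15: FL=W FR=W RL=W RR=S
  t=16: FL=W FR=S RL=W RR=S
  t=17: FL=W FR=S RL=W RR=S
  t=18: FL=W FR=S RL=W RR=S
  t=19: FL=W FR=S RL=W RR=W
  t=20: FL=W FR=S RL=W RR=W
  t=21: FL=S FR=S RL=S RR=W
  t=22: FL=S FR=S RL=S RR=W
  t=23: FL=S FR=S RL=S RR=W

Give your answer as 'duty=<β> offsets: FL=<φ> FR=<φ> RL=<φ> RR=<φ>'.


duty=8 offsets: FL=3 FR=8 RL=3 RR=13

duty β = stance ticks per leg = 8
FL: stance ticks = 8; W→S at t=21 → φ=3
FR: stance ticks = 8; W→S at t=16 → φ=8
RL: stance ticks = 8; W→S at t=21 → φ=3
RR: stance ticks = 8; W→S at t=11 → φ=13


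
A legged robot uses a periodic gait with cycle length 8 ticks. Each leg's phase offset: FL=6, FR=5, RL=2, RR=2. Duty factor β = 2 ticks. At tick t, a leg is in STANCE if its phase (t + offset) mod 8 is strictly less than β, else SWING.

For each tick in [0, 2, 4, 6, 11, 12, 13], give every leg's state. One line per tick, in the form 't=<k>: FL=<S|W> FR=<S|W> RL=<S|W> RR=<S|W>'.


t=0: FL=W FR=W RL=W RR=W
t=2: FL=S FR=W RL=W RR=W
t=4: FL=W FR=S RL=W RR=W
t=6: FL=W FR=W RL=S RR=S
t=11: FL=S FR=S RL=W RR=W
t=12: FL=W FR=S RL=W RR=W
t=13: FL=W FR=W RL=W RR=W

t=0: phase=(6,5,2,2) vs β=2 → FL=W FR=W RL=W RR=W
t=2: phase=(0,7,4,4) vs β=2 → FL=S FR=W RL=W RR=W
t=4: phase=(2,1,6,6) vs β=2 → FL=W FR=S RL=W RR=W
t=6: phase=(4,3,0,0) vs β=2 → FL=W FR=W RL=S RR=S
t=11: phase=(1,0,5,5) vs β=2 → FL=S FR=S RL=W RR=W
t=12: phase=(2,1,6,6) vs β=2 → FL=W FR=S RL=W RR=W
t=13: phase=(3,2,7,7) vs β=2 → FL=W FR=W RL=W RR=W


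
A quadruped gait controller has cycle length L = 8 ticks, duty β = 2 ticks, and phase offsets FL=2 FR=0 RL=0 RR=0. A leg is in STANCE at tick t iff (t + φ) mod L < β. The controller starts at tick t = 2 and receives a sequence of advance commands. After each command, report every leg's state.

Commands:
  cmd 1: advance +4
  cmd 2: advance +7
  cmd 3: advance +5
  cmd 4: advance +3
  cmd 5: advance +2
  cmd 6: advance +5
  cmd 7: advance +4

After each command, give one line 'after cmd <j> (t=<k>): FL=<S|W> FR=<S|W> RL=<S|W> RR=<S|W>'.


start t=2: FL=W FR=W RL=W RR=W
cmd 1: advance +4 → t=6, phase=(0,6,6,6) → FL=S FR=W RL=W RR=W
cmd 2: advance +7 → t=13, phase=(7,5,5,5) → FL=W FR=W RL=W RR=W
cmd 3: advance +5 → t=18, phase=(4,2,2,2) → FL=W FR=W RL=W RR=W
cmd 4: advance +3 → t=21, phase=(7,5,5,5) → FL=W FR=W RL=W RR=W
cmd 5: advance +2 → t=23, phase=(1,7,7,7) → FL=S FR=W RL=W RR=W
cmd 6: advance +5 → t=28, phase=(6,4,4,4) → FL=W FR=W RL=W RR=W
cmd 7: advance +4 → t=32, phase=(2,0,0,0) → FL=W FR=S RL=S RR=S

after cmd 1 (t=6): FL=S FR=W RL=W RR=W
after cmd 2 (t=13): FL=W FR=W RL=W RR=W
after cmd 3 (t=18): FL=W FR=W RL=W RR=W
after cmd 4 (t=21): FL=W FR=W RL=W RR=W
after cmd 5 (t=23): FL=S FR=W RL=W RR=W
after cmd 6 (t=28): FL=W FR=W RL=W RR=W
after cmd 7 (t=32): FL=W FR=S RL=S RR=S


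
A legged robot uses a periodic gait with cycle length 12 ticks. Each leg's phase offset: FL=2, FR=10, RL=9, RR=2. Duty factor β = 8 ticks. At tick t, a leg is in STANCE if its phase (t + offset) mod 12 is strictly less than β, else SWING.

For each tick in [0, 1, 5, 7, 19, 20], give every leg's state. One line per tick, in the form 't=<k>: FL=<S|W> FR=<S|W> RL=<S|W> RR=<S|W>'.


t=0: phase=(2,10,9,2) vs β=8 → FL=S FR=W RL=W RR=S
t=1: phase=(3,11,10,3) vs β=8 → FL=S FR=W RL=W RR=S
t=5: phase=(7,3,2,7) vs β=8 → FL=S FR=S RL=S RR=S
t=7: phase=(9,5,4,9) vs β=8 → FL=W FR=S RL=S RR=W
t=19: phase=(9,5,4,9) vs β=8 → FL=W FR=S RL=S RR=W
t=20: phase=(10,6,5,10) vs β=8 → FL=W FR=S RL=S RR=W

t=0: FL=S FR=W RL=W RR=S
t=1: FL=S FR=W RL=W RR=S
t=5: FL=S FR=S RL=S RR=S
t=7: FL=W FR=S RL=S RR=W
t=19: FL=W FR=S RL=S RR=W
t=20: FL=W FR=S RL=S RR=W


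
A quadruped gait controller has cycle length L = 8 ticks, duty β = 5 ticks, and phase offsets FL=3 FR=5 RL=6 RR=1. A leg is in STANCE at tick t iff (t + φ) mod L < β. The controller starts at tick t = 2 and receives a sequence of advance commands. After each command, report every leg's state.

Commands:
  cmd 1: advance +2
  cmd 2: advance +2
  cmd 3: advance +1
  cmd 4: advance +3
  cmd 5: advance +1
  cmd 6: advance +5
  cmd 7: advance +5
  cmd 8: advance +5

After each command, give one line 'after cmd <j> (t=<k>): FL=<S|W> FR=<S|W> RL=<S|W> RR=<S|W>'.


start t=2: FL=W FR=W RL=S RR=S
cmd 1: advance +2 → t=4, phase=(7,1,2,5) → FL=W FR=S RL=S RR=W
cmd 2: advance +2 → t=6, phase=(1,3,4,7) → FL=S FR=S RL=S RR=W
cmd 3: advance +1 → t=7, phase=(2,4,5,0) → FL=S FR=S RL=W RR=S
cmd 4: advance +3 → t=10, phase=(5,7,0,3) → FL=W FR=W RL=S RR=S
cmd 5: advance +1 → t=11, phase=(6,0,1,4) → FL=W FR=S RL=S RR=S
cmd 6: advance +5 → t=16, phase=(3,5,6,1) → FL=S FR=W RL=W RR=S
cmd 7: advance +5 → t=21, phase=(0,2,3,6) → FL=S FR=S RL=S RR=W
cmd 8: advance +5 → t=26, phase=(5,7,0,3) → FL=W FR=W RL=S RR=S

after cmd 1 (t=4): FL=W FR=S RL=S RR=W
after cmd 2 (t=6): FL=S FR=S RL=S RR=W
after cmd 3 (t=7): FL=S FR=S RL=W RR=S
after cmd 4 (t=10): FL=W FR=W RL=S RR=S
after cmd 5 (t=11): FL=W FR=S RL=S RR=S
after cmd 6 (t=16): FL=S FR=W RL=W RR=S
after cmd 7 (t=21): FL=S FR=S RL=S RR=W
after cmd 8 (t=26): FL=W FR=W RL=S RR=S


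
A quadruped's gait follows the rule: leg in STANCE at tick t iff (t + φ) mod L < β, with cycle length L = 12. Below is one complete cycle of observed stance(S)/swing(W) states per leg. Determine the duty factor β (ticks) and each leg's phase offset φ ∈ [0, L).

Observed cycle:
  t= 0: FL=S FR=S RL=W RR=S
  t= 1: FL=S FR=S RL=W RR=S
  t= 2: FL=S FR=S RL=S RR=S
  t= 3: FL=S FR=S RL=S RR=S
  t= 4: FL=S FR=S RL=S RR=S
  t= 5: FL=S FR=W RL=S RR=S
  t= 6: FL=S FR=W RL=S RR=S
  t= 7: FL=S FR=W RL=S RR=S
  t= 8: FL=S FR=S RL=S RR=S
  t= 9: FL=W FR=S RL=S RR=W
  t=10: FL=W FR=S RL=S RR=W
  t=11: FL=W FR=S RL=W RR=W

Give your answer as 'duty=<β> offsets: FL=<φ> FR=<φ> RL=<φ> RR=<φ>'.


duty=9 offsets: FL=0 FR=4 RL=10 RR=0

duty β = stance ticks per leg = 9
FL: stance ticks = 9; W→S at t=0 → φ=0
FR: stance ticks = 9; W→S at t=8 → φ=4
RL: stance ticks = 9; W→S at t=2 → φ=10
RR: stance ticks = 9; W→S at t=0 → φ=0


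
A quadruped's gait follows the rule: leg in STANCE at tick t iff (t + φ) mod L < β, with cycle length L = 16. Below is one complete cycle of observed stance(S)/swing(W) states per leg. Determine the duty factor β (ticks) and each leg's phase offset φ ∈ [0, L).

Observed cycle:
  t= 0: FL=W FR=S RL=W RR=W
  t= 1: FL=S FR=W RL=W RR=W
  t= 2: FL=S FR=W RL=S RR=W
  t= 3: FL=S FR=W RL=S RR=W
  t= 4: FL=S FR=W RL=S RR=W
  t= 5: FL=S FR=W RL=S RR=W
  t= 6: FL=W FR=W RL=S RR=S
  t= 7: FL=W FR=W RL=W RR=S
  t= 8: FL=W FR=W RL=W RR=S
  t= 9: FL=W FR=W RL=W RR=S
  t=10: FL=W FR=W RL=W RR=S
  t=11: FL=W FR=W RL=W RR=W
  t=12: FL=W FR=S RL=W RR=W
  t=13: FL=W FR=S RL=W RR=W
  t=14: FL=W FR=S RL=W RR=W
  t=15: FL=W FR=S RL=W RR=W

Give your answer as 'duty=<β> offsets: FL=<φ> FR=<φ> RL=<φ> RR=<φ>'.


duty β = stance ticks per leg = 5
FL: stance ticks = 5; W→S at t=1 → φ=15
FR: stance ticks = 5; W→S at t=12 → φ=4
RL: stance ticks = 5; W→S at t=2 → φ=14
RR: stance ticks = 5; W→S at t=6 → φ=10

duty=5 offsets: FL=15 FR=4 RL=14 RR=10


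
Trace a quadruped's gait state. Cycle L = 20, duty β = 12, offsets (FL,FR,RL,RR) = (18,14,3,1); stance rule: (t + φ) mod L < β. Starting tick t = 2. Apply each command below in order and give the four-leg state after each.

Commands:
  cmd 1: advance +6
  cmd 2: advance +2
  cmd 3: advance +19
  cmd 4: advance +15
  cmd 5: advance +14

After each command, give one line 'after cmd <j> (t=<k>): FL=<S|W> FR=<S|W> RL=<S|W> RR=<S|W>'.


after cmd 1 (t=8): FL=S FR=S RL=S RR=S
after cmd 2 (t=10): FL=S FR=S RL=W RR=S
after cmd 3 (t=29): FL=S FR=S RL=W RR=S
after cmd 4 (t=44): FL=S FR=W RL=S RR=S
after cmd 5 (t=58): FL=W FR=W RL=S RR=W

start t=2: FL=S FR=W RL=S RR=S
cmd 1: advance +6 → t=8, phase=(6,2,11,9) → FL=S FR=S RL=S RR=S
cmd 2: advance +2 → t=10, phase=(8,4,13,11) → FL=S FR=S RL=W RR=S
cmd 3: advance +19 → t=29, phase=(7,3,12,10) → FL=S FR=S RL=W RR=S
cmd 4: advance +15 → t=44, phase=(2,18,7,5) → FL=S FR=W RL=S RR=S
cmd 5: advance +14 → t=58, phase=(16,12,1,19) → FL=W FR=W RL=S RR=W


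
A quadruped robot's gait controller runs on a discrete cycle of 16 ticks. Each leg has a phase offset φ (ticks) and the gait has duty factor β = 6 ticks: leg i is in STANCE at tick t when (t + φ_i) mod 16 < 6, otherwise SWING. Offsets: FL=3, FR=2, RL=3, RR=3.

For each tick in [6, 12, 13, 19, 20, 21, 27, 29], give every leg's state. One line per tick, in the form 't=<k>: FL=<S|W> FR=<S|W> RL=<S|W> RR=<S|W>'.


t=6: FL=W FR=W RL=W RR=W
t=12: FL=W FR=W RL=W RR=W
t=13: FL=S FR=W RL=S RR=S
t=19: FL=W FR=S RL=W RR=W
t=20: FL=W FR=W RL=W RR=W
t=21: FL=W FR=W RL=W RR=W
t=27: FL=W FR=W RL=W RR=W
t=29: FL=S FR=W RL=S RR=S

t=6: phase=(9,8,9,9) vs β=6 → FL=W FR=W RL=W RR=W
t=12: phase=(15,14,15,15) vs β=6 → FL=W FR=W RL=W RR=W
t=13: phase=(0,15,0,0) vs β=6 → FL=S FR=W RL=S RR=S
t=19: phase=(6,5,6,6) vs β=6 → FL=W FR=S RL=W RR=W
t=20: phase=(7,6,7,7) vs β=6 → FL=W FR=W RL=W RR=W
t=21: phase=(8,7,8,8) vs β=6 → FL=W FR=W RL=W RR=W
t=27: phase=(14,13,14,14) vs β=6 → FL=W FR=W RL=W RR=W
t=29: phase=(0,15,0,0) vs β=6 → FL=S FR=W RL=S RR=S


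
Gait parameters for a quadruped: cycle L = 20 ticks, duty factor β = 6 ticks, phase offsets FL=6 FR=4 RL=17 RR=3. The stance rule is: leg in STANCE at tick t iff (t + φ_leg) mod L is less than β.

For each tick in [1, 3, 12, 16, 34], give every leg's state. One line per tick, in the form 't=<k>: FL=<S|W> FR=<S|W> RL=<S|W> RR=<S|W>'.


t=1: FL=W FR=S RL=W RR=S
t=3: FL=W FR=W RL=S RR=W
t=12: FL=W FR=W RL=W RR=W
t=16: FL=S FR=S RL=W RR=W
t=34: FL=S FR=W RL=W RR=W

t=1: phase=(7,5,18,4) vs β=6 → FL=W FR=S RL=W RR=S
t=3: phase=(9,7,0,6) vs β=6 → FL=W FR=W RL=S RR=W
t=12: phase=(18,16,9,15) vs β=6 → FL=W FR=W RL=W RR=W
t=16: phase=(2,0,13,19) vs β=6 → FL=S FR=S RL=W RR=W
t=34: phase=(0,18,11,17) vs β=6 → FL=S FR=W RL=W RR=W


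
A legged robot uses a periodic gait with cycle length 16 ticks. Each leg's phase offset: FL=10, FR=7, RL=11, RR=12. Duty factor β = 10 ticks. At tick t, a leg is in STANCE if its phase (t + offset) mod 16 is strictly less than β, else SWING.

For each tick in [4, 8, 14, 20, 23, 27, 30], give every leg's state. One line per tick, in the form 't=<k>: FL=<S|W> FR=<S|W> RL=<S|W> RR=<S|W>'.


t=4: phase=(14,11,15,0) vs β=10 → FL=W FR=W RL=W RR=S
t=8: phase=(2,15,3,4) vs β=10 → FL=S FR=W RL=S RR=S
t=14: phase=(8,5,9,10) vs β=10 → FL=S FR=S RL=S RR=W
t=20: phase=(14,11,15,0) vs β=10 → FL=W FR=W RL=W RR=S
t=23: phase=(1,14,2,3) vs β=10 → FL=S FR=W RL=S RR=S
t=27: phase=(5,2,6,7) vs β=10 → FL=S FR=S RL=S RR=S
t=30: phase=(8,5,9,10) vs β=10 → FL=S FR=S RL=S RR=W

t=4: FL=W FR=W RL=W RR=S
t=8: FL=S FR=W RL=S RR=S
t=14: FL=S FR=S RL=S RR=W
t=20: FL=W FR=W RL=W RR=S
t=23: FL=S FR=W RL=S RR=S
t=27: FL=S FR=S RL=S RR=S
t=30: FL=S FR=S RL=S RR=W


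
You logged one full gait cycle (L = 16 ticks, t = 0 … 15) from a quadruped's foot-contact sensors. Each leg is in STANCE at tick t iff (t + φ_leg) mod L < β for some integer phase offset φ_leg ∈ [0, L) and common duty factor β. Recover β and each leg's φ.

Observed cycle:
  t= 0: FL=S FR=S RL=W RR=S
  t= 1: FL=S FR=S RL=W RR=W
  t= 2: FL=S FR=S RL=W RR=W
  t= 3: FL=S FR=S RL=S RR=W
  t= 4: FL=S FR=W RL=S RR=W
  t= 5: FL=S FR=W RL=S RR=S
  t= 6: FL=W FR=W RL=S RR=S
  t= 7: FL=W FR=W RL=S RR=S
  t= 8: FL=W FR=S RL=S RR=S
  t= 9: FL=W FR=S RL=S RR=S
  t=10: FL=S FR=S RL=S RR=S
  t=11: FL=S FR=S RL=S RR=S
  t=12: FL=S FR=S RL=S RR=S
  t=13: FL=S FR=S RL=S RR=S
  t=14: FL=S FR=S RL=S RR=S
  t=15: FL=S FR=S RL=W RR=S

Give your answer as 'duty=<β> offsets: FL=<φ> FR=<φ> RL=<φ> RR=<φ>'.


duty=12 offsets: FL=6 FR=8 RL=13 RR=11

duty β = stance ticks per leg = 12
FL: stance ticks = 12; W→S at t=10 → φ=6
FR: stance ticks = 12; W→S at t=8 → φ=8
RL: stance ticks = 12; W→S at t=3 → φ=13
RR: stance ticks = 12; W→S at t=5 → φ=11


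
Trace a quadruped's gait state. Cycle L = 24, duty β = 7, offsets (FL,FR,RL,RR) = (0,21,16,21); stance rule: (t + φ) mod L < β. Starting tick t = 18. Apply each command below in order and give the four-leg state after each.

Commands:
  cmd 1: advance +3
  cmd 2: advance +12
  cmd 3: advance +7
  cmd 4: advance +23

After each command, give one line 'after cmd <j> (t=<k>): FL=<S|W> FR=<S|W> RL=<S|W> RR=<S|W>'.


start t=18: FL=W FR=W RL=W RR=W
cmd 1: advance +3 → t=21, phase=(21,18,13,18) → FL=W FR=W RL=W RR=W
cmd 2: advance +12 → t=33, phase=(9,6,1,6) → FL=W FR=S RL=S RR=S
cmd 3: advance +7 → t=40, phase=(16,13,8,13) → FL=W FR=W RL=W RR=W
cmd 4: advance +23 → t=63, phase=(15,12,7,12) → FL=W FR=W RL=W RR=W

after cmd 1 (t=21): FL=W FR=W RL=W RR=W
after cmd 2 (t=33): FL=W FR=S RL=S RR=S
after cmd 3 (t=40): FL=W FR=W RL=W RR=W
after cmd 4 (t=63): FL=W FR=W RL=W RR=W


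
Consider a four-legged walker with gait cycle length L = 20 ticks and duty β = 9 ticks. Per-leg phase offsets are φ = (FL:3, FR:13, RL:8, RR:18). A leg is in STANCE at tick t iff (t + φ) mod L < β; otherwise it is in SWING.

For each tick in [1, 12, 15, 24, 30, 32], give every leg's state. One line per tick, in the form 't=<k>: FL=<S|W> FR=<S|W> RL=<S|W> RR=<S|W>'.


t=1: FL=S FR=W RL=W RR=W
t=12: FL=W FR=S RL=S RR=W
t=15: FL=W FR=S RL=S RR=W
t=24: FL=S FR=W RL=W RR=S
t=30: FL=W FR=S RL=W RR=S
t=32: FL=W FR=S RL=S RR=W

t=1: phase=(4,14,9,19) vs β=9 → FL=S FR=W RL=W RR=W
t=12: phase=(15,5,0,10) vs β=9 → FL=W FR=S RL=S RR=W
t=15: phase=(18,8,3,13) vs β=9 → FL=W FR=S RL=S RR=W
t=24: phase=(7,17,12,2) vs β=9 → FL=S FR=W RL=W RR=S
t=30: phase=(13,3,18,8) vs β=9 → FL=W FR=S RL=W RR=S
t=32: phase=(15,5,0,10) vs β=9 → FL=W FR=S RL=S RR=W


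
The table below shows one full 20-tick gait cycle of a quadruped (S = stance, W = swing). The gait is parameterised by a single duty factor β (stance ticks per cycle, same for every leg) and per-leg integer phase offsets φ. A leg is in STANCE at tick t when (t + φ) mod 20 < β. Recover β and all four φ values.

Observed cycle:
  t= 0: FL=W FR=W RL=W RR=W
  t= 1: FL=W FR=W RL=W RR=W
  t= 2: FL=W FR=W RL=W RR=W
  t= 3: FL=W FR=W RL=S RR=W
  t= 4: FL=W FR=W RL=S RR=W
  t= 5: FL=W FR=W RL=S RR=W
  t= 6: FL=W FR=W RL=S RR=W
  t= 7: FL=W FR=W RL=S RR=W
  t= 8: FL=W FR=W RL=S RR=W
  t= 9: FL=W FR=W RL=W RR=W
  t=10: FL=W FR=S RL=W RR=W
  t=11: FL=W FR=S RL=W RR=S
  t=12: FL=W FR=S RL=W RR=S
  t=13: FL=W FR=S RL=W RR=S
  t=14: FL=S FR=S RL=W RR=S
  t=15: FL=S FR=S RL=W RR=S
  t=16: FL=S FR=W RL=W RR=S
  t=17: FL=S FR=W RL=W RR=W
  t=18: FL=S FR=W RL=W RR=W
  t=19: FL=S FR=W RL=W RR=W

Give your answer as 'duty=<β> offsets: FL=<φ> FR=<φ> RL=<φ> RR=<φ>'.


duty=6 offsets: FL=6 FR=10 RL=17 RR=9

duty β = stance ticks per leg = 6
FL: stance ticks = 6; W→S at t=14 → φ=6
FR: stance ticks = 6; W→S at t=10 → φ=10
RL: stance ticks = 6; W→S at t=3 → φ=17
RR: stance ticks = 6; W→S at t=11 → φ=9


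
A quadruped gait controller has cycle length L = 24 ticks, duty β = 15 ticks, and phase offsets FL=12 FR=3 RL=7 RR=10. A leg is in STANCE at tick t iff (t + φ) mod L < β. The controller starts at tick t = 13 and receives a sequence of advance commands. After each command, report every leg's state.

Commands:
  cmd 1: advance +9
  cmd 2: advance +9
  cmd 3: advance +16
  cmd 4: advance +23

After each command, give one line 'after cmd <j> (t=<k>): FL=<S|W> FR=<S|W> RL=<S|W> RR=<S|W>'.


after cmd 1 (t=22): FL=S FR=S RL=S RR=S
after cmd 2 (t=31): FL=W FR=S RL=S RR=W
after cmd 3 (t=47): FL=S FR=S RL=S RR=S
after cmd 4 (t=70): FL=S FR=S RL=S RR=S

start t=13: FL=S FR=W RL=W RR=W
cmd 1: advance +9 → t=22, phase=(10,1,5,8) → FL=S FR=S RL=S RR=S
cmd 2: advance +9 → t=31, phase=(19,10,14,17) → FL=W FR=S RL=S RR=W
cmd 3: advance +16 → t=47, phase=(11,2,6,9) → FL=S FR=S RL=S RR=S
cmd 4: advance +23 → t=70, phase=(10,1,5,8) → FL=S FR=S RL=S RR=S


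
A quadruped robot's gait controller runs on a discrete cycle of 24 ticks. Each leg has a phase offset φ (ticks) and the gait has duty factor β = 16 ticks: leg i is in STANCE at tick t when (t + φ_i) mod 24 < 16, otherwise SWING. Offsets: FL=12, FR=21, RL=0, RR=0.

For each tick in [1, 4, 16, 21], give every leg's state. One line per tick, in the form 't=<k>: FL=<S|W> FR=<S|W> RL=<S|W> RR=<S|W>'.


t=1: FL=S FR=W RL=S RR=S
t=4: FL=W FR=S RL=S RR=S
t=16: FL=S FR=S RL=W RR=W
t=21: FL=S FR=W RL=W RR=W

t=1: phase=(13,22,1,1) vs β=16 → FL=S FR=W RL=S RR=S
t=4: phase=(16,1,4,4) vs β=16 → FL=W FR=S RL=S RR=S
t=16: phase=(4,13,16,16) vs β=16 → FL=S FR=S RL=W RR=W
t=21: phase=(9,18,21,21) vs β=16 → FL=S FR=W RL=W RR=W


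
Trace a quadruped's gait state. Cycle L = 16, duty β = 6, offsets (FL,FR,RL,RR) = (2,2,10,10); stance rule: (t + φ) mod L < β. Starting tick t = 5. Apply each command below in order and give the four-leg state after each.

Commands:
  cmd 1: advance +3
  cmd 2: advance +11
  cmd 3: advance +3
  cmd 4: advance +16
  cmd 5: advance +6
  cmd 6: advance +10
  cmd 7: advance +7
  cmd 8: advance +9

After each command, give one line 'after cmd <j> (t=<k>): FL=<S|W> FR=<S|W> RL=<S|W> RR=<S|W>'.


start t=5: FL=W FR=W RL=W RR=W
cmd 1: advance +3 → t=8, phase=(10,10,2,2) → FL=W FR=W RL=S RR=S
cmd 2: advance +11 → t=19, phase=(5,5,13,13) → FL=S FR=S RL=W RR=W
cmd 3: advance +3 → t=22, phase=(8,8,0,0) → FL=W FR=W RL=S RR=S
cmd 4: advance +16 → t=38, phase=(8,8,0,0) → FL=W FR=W RL=S RR=S
cmd 5: advance +6 → t=44, phase=(14,14,6,6) → FL=W FR=W RL=W RR=W
cmd 6: advance +10 → t=54, phase=(8,8,0,0) → FL=W FR=W RL=S RR=S
cmd 7: advance +7 → t=61, phase=(15,15,7,7) → FL=W FR=W RL=W RR=W
cmd 8: advance +9 → t=70, phase=(8,8,0,0) → FL=W FR=W RL=S RR=S

after cmd 1 (t=8): FL=W FR=W RL=S RR=S
after cmd 2 (t=19): FL=S FR=S RL=W RR=W
after cmd 3 (t=22): FL=W FR=W RL=S RR=S
after cmd 4 (t=38): FL=W FR=W RL=S RR=S
after cmd 5 (t=44): FL=W FR=W RL=W RR=W
after cmd 6 (t=54): FL=W FR=W RL=S RR=S
after cmd 7 (t=61): FL=W FR=W RL=W RR=W
after cmd 8 (t=70): FL=W FR=W RL=S RR=S


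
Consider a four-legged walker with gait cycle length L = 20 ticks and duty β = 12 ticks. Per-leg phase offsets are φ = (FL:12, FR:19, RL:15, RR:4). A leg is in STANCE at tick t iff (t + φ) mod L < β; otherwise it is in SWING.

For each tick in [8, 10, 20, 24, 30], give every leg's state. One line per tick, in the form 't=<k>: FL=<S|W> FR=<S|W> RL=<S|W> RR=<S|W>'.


t=8: FL=S FR=S RL=S RR=W
t=10: FL=S FR=S RL=S RR=W
t=20: FL=W FR=W RL=W RR=S
t=24: FL=W FR=S RL=W RR=S
t=30: FL=S FR=S RL=S RR=W

t=8: phase=(0,7,3,12) vs β=12 → FL=S FR=S RL=S RR=W
t=10: phase=(2,9,5,14) vs β=12 → FL=S FR=S RL=S RR=W
t=20: phase=(12,19,15,4) vs β=12 → FL=W FR=W RL=W RR=S
t=24: phase=(16,3,19,8) vs β=12 → FL=W FR=S RL=W RR=S
t=30: phase=(2,9,5,14) vs β=12 → FL=S FR=S RL=S RR=W


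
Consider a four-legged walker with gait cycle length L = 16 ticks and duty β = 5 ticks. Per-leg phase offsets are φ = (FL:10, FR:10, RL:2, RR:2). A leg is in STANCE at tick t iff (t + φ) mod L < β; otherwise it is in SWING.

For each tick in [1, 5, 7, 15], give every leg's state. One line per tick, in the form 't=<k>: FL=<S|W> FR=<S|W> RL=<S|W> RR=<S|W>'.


t=1: FL=W FR=W RL=S RR=S
t=5: FL=W FR=W RL=W RR=W
t=7: FL=S FR=S RL=W RR=W
t=15: FL=W FR=W RL=S RR=S

t=1: phase=(11,11,3,3) vs β=5 → FL=W FR=W RL=S RR=S
t=5: phase=(15,15,7,7) vs β=5 → FL=W FR=W RL=W RR=W
t=7: phase=(1,1,9,9) vs β=5 → FL=S FR=S RL=W RR=W
t=15: phase=(9,9,1,1) vs β=5 → FL=W FR=W RL=S RR=S
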